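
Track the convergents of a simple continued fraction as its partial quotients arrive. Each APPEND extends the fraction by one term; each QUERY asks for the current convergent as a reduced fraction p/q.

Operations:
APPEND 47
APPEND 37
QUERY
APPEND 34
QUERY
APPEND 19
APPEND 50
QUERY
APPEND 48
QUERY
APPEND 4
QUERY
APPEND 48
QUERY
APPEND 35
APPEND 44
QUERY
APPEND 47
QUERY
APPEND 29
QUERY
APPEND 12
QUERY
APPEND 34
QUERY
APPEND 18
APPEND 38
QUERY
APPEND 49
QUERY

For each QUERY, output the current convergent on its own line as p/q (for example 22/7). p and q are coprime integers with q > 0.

APPEND 47: p_0 = 47·1 + 0 = 47, q_0 = 47·0 + 1 = 1 → 47/1
APPEND 37: p_1 = 37·47 + 1 = 1740, q_1 = 37·1 + 0 = 37 → 1740/37
APPEND 34: p_2 = 34·1740 + 47 = 59207, q_2 = 34·37 + 1 = 1259 → 59207/1259
APPEND 19: p_3 = 19·59207 + 1740 = 1126673, q_3 = 19·1259 + 37 = 23958 → 1126673/23958
APPEND 50: p_4 = 50·1126673 + 59207 = 56392857, q_4 = 50·23958 + 1259 = 1199159 → 56392857/1199159
APPEND 48: p_5 = 48·56392857 + 1126673 = 2707983809, q_5 = 48·1199159 + 23958 = 57583590 → 2707983809/57583590
APPEND 4: p_6 = 4·2707983809 + 56392857 = 10888328093, q_6 = 4·57583590 + 1199159 = 231533519 → 10888328093/231533519
APPEND 48: p_7 = 48·10888328093 + 2707983809 = 525347732273, q_7 = 48·231533519 + 57583590 = 11171192502 → 525347732273/11171192502
APPEND 35: p_8 = 35·525347732273 + 10888328093 = 18398058957648, q_8 = 35·11171192502 + 231533519 = 391223271089 → 18398058957648/391223271089
APPEND 44: p_9 = 44·18398058957648 + 525347732273 = 810039941868785, q_9 = 44·391223271089 + 11171192502 = 17224995120418 → 810039941868785/17224995120418
APPEND 47: p_10 = 47·810039941868785 + 18398058957648 = 38090275326790543, q_10 = 47·17224995120418 + 391223271089 = 809965993930735 → 38090275326790543/809965993930735
APPEND 29: p_11 = 29·38090275326790543 + 810039941868785 = 1105428024418794532, q_11 = 29·809965993930735 + 17224995120418 = 23506238819111733 → 1105428024418794532/23506238819111733
APPEND 12: p_12 = 12·1105428024418794532 + 38090275326790543 = 13303226568352324927, q_12 = 12·23506238819111733 + 809965993930735 = 282884831823271531 → 13303226568352324927/282884831823271531
APPEND 34: p_13 = 34·13303226568352324927 + 1105428024418794532 = 453415131348397842050, q_13 = 34·282884831823271531 + 23506238819111733 = 9641590520810343787 → 453415131348397842050/9641590520810343787
APPEND 18: p_14 = 18·453415131348397842050 + 13303226568352324927 = 8174775590839513481827, q_14 = 18·9641590520810343787 + 282884831823271531 = 173831514206409459697 → 8174775590839513481827/173831514206409459697
APPEND 38: p_15 = 38·8174775590839513481827 + 453415131348397842050 = 311094887583249910151476, q_15 = 38·173831514206409459697 + 9641590520810343787 = 6615239130364369812273 → 311094887583249910151476/6615239130364369812273
APPEND 49: p_16 = 49·311094887583249910151476 + 8174775590839513481827 = 15251824267170085110904151, q_16 = 49·6615239130364369812273 + 173831514206409459697 = 324320548902060530261074 → 15251824267170085110904151/324320548902060530261074

1740/37
59207/1259
56392857/1199159
2707983809/57583590
10888328093/231533519
525347732273/11171192502
810039941868785/17224995120418
38090275326790543/809965993930735
1105428024418794532/23506238819111733
13303226568352324927/282884831823271531
453415131348397842050/9641590520810343787
311094887583249910151476/6615239130364369812273
15251824267170085110904151/324320548902060530261074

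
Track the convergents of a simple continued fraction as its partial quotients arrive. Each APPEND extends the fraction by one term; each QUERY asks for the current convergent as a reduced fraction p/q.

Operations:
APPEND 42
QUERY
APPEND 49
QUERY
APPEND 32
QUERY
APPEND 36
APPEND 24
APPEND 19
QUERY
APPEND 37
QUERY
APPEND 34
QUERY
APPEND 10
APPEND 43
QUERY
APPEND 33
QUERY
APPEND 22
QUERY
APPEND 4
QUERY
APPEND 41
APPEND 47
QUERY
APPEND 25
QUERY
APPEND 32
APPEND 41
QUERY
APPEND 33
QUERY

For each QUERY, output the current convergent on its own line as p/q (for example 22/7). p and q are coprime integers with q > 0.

APPEND 42: p_0 = 42·1 + 0 = 42, q_0 = 42·0 + 1 = 1 → 42/1
APPEND 49: p_1 = 49·42 + 1 = 2059, q_1 = 49·1 + 0 = 49 → 2059/49
APPEND 32: p_2 = 32·2059 + 42 = 65930, q_2 = 32·49 + 1 = 1569 → 65930/1569
APPEND 36: p_3 = 36·65930 + 2059 = 2375539, q_3 = 36·1569 + 49 = 56533 → 2375539/56533
APPEND 24: p_4 = 24·2375539 + 65930 = 57078866, q_4 = 24·56533 + 1569 = 1358361 → 57078866/1358361
APPEND 19: p_5 = 19·57078866 + 2375539 = 1086873993, q_5 = 19·1358361 + 56533 = 25865392 → 1086873993/25865392
APPEND 37: p_6 = 37·1086873993 + 57078866 = 40271416607, q_6 = 37·25865392 + 1358361 = 958377865 → 40271416607/958377865
APPEND 34: p_7 = 34·40271416607 + 1086873993 = 1370315038631, q_7 = 34·958377865 + 25865392 = 32610712802 → 1370315038631/32610712802
APPEND 10: p_8 = 10·1370315038631 + 40271416607 = 13743421802917, q_8 = 10·32610712802 + 958377865 = 327065505885 → 13743421802917/327065505885
APPEND 43: p_9 = 43·13743421802917 + 1370315038631 = 592337452564062, q_9 = 43·327065505885 + 32610712802 = 14096427465857 → 592337452564062/14096427465857
APPEND 33: p_10 = 33·592337452564062 + 13743421802917 = 19560879356416963, q_10 = 33·14096427465857 + 327065505885 = 465509171879166 → 19560879356416963/465509171879166
APPEND 22: p_11 = 22·19560879356416963 + 592337452564062 = 430931683293737248, q_11 = 22·465509171879166 + 14096427465857 = 10255298208807509 → 430931683293737248/10255298208807509
APPEND 4: p_12 = 4·430931683293737248 + 19560879356416963 = 1743287612531365955, q_12 = 4·10255298208807509 + 465509171879166 = 41486702007109202 → 1743287612531365955/41486702007109202
APPEND 41: p_13 = 41·1743287612531365955 + 430931683293737248 = 71905723797079741403, q_13 = 41·41486702007109202 + 10255298208807509 = 1711210080500284791 → 71905723797079741403/1711210080500284791
APPEND 47: p_14 = 47·71905723797079741403 + 1743287612531365955 = 3381312306075279211896, q_14 = 47·1711210080500284791 + 41486702007109202 = 80468360485520494379 → 3381312306075279211896/80468360485520494379
APPEND 25: p_15 = 25·3381312306075279211896 + 71905723797079741403 = 84604713375679060038803, q_15 = 25·80468360485520494379 + 1711210080500284791 = 2013420222218512644266 → 84604713375679060038803/2013420222218512644266
APPEND 32: p_16 = 32·84604713375679060038803 + 3381312306075279211896 = 2710732140327805200453592, q_16 = 32·2013420222218512644266 + 80468360485520494379 = 64509915471477925110891 → 2710732140327805200453592/64509915471477925110891
APPEND 41: p_17 = 41·2710732140327805200453592 + 84604713375679060038803 = 111224622466815692278636075, q_17 = 41·64509915471477925110891 + 2013420222218512644266 = 2646919954552813442190797 → 111224622466815692278636075/2646919954552813442190797
APPEND 33: p_18 = 33·111224622466815692278636075 + 2710732140327805200453592 = 3673123273545245650395444067, q_18 = 33·2646919954552813442190797 + 64509915471477925110891 = 87412868415714321517407192 → 3673123273545245650395444067/87412868415714321517407192

42/1
2059/49
65930/1569
1086873993/25865392
40271416607/958377865
1370315038631/32610712802
592337452564062/14096427465857
19560879356416963/465509171879166
430931683293737248/10255298208807509
1743287612531365955/41486702007109202
3381312306075279211896/80468360485520494379
84604713375679060038803/2013420222218512644266
111224622466815692278636075/2646919954552813442190797
3673123273545245650395444067/87412868415714321517407192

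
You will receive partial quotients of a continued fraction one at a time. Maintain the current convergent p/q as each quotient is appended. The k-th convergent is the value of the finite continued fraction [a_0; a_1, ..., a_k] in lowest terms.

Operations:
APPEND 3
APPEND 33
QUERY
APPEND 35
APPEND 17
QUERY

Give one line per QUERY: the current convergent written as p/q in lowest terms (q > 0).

APPEND 3: p_0 = 3·1 + 0 = 3, q_0 = 3·0 + 1 = 1 → 3/1
APPEND 33: p_1 = 33·3 + 1 = 100, q_1 = 33·1 + 0 = 33 → 100/33
APPEND 35: p_2 = 35·100 + 3 = 3503, q_2 = 35·33 + 1 = 1156 → 3503/1156
APPEND 17: p_3 = 17·3503 + 100 = 59651, q_3 = 17·1156 + 33 = 19685 → 59651/19685

100/33
59651/19685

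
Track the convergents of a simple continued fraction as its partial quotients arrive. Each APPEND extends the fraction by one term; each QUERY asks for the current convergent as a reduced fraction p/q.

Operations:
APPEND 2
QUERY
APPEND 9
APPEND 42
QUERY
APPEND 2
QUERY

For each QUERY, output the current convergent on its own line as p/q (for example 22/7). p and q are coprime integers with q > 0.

APPEND 2: p_0 = 2·1 + 0 = 2, q_0 = 2·0 + 1 = 1 → 2/1
APPEND 9: p_1 = 9·2 + 1 = 19, q_1 = 9·1 + 0 = 9 → 19/9
APPEND 42: p_2 = 42·19 + 2 = 800, q_2 = 42·9 + 1 = 379 → 800/379
APPEND 2: p_3 = 2·800 + 19 = 1619, q_3 = 2·379 + 9 = 767 → 1619/767

2/1
800/379
1619/767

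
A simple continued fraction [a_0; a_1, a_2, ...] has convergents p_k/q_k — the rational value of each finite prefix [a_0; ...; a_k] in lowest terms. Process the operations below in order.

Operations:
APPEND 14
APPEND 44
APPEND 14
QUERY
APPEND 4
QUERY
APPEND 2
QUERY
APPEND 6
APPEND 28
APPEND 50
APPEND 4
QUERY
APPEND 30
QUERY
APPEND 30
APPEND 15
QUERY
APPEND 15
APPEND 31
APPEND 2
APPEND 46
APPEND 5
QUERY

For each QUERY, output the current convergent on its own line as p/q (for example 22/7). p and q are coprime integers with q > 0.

APPEND 14: p_0 = 14·1 + 0 = 14, q_0 = 14·0 + 1 = 1 → 14/1
APPEND 44: p_1 = 44·14 + 1 = 617, q_1 = 44·1 + 0 = 44 → 617/44
APPEND 14: p_2 = 14·617 + 14 = 8652, q_2 = 14·44 + 1 = 617 → 8652/617
APPEND 4: p_3 = 4·8652 + 617 = 35225, q_3 = 4·617 + 44 = 2512 → 35225/2512
APPEND 2: p_4 = 2·35225 + 8652 = 79102, q_4 = 2·2512 + 617 = 5641 → 79102/5641
APPEND 6: p_5 = 6·79102 + 35225 = 509837, q_5 = 6·5641 + 2512 = 36358 → 509837/36358
APPEND 28: p_6 = 28·509837 + 79102 = 14354538, q_6 = 28·36358 + 5641 = 1023665 → 14354538/1023665
APPEND 50: p_7 = 50·14354538 + 509837 = 718236737, q_7 = 50·1023665 + 36358 = 51219608 → 718236737/51219608
APPEND 4: p_8 = 4·718236737 + 14354538 = 2887301486, q_8 = 4·51219608 + 1023665 = 205902097 → 2887301486/205902097
APPEND 30: p_9 = 30·2887301486 + 718236737 = 87337281317, q_9 = 30·205902097 + 51219608 = 6228282518 → 87337281317/6228282518
APPEND 30: p_10 = 30·87337281317 + 2887301486 = 2623005740996, q_10 = 30·6228282518 + 205902097 = 187054377637 → 2623005740996/187054377637
APPEND 15: p_11 = 15·2623005740996 + 87337281317 = 39432423396257, q_11 = 15·187054377637 + 6228282518 = 2812043947073 → 39432423396257/2812043947073
APPEND 15: p_12 = 15·39432423396257 + 2623005740996 = 594109356684851, q_12 = 15·2812043947073 + 187054377637 = 42367713583732 → 594109356684851/42367713583732
APPEND 31: p_13 = 31·594109356684851 + 39432423396257 = 18456822480626638, q_13 = 31·42367713583732 + 2812043947073 = 1316211165042765 → 18456822480626638/1316211165042765
APPEND 2: p_14 = 2·18456822480626638 + 594109356684851 = 37507754317938127, q_14 = 2·1316211165042765 + 42367713583732 = 2674790043669262 → 37507754317938127/2674790043669262
APPEND 46: p_15 = 46·37507754317938127 + 18456822480626638 = 1743813521105780480, q_15 = 46·2674790043669262 + 1316211165042765 = 124356553173828817 → 1743813521105780480/124356553173828817
APPEND 5: p_16 = 5·1743813521105780480 + 37507754317938127 = 8756575359846840527, q_16 = 5·124356553173828817 + 2674790043669262 = 624457555912813347 → 8756575359846840527/624457555912813347

8652/617
35225/2512
79102/5641
2887301486/205902097
87337281317/6228282518
39432423396257/2812043947073
8756575359846840527/624457555912813347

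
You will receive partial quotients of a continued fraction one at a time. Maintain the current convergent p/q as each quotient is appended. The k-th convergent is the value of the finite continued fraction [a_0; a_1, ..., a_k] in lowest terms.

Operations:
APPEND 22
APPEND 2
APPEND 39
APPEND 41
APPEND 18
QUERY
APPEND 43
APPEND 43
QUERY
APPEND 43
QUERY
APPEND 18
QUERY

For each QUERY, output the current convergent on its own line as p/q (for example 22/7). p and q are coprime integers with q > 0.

1314013/58417
2434058836/108210813
104721105409/4655580131
1887413956198/83908653171

APPEND 22: p_0 = 22·1 + 0 = 22, q_0 = 22·0 + 1 = 1 → 22/1
APPEND 2: p_1 = 2·22 + 1 = 45, q_1 = 2·1 + 0 = 2 → 45/2
APPEND 39: p_2 = 39·45 + 22 = 1777, q_2 = 39·2 + 1 = 79 → 1777/79
APPEND 41: p_3 = 41·1777 + 45 = 72902, q_3 = 41·79 + 2 = 3241 → 72902/3241
APPEND 18: p_4 = 18·72902 + 1777 = 1314013, q_4 = 18·3241 + 79 = 58417 → 1314013/58417
APPEND 43: p_5 = 43·1314013 + 72902 = 56575461, q_5 = 43·58417 + 3241 = 2515172 → 56575461/2515172
APPEND 43: p_6 = 43·56575461 + 1314013 = 2434058836, q_6 = 43·2515172 + 58417 = 108210813 → 2434058836/108210813
APPEND 43: p_7 = 43·2434058836 + 56575461 = 104721105409, q_7 = 43·108210813 + 2515172 = 4655580131 → 104721105409/4655580131
APPEND 18: p_8 = 18·104721105409 + 2434058836 = 1887413956198, q_8 = 18·4655580131 + 108210813 = 83908653171 → 1887413956198/83908653171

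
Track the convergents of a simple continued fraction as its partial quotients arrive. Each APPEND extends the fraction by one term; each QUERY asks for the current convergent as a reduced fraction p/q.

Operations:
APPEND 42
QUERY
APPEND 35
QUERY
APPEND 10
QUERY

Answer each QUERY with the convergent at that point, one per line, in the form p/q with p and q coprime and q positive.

APPEND 42: p_0 = 42·1 + 0 = 42, q_0 = 42·0 + 1 = 1 → 42/1
APPEND 35: p_1 = 35·42 + 1 = 1471, q_1 = 35·1 + 0 = 35 → 1471/35
APPEND 10: p_2 = 10·1471 + 42 = 14752, q_2 = 10·35 + 1 = 351 → 14752/351

42/1
1471/35
14752/351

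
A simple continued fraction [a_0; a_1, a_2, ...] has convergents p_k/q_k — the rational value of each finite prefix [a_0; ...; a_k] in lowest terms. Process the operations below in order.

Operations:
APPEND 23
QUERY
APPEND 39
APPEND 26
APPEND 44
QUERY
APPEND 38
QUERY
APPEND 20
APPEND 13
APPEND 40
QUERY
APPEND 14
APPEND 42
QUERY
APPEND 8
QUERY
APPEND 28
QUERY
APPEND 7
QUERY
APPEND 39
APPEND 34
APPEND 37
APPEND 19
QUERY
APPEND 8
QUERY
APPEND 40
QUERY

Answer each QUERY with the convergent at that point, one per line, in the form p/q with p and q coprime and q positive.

APPEND 23: p_0 = 23·1 + 0 = 23, q_0 = 23·0 + 1 = 1 → 23/1
APPEND 39: p_1 = 39·23 + 1 = 898, q_1 = 39·1 + 0 = 39 → 898/39
APPEND 26: p_2 = 26·898 + 23 = 23371, q_2 = 26·39 + 1 = 1015 → 23371/1015
APPEND 44: p_3 = 44·23371 + 898 = 1029222, q_3 = 44·1015 + 39 = 44699 → 1029222/44699
APPEND 38: p_4 = 38·1029222 + 23371 = 39133807, q_4 = 38·44699 + 1015 = 1699577 → 39133807/1699577
APPEND 20: p_5 = 20·39133807 + 1029222 = 783705362, q_5 = 20·1699577 + 44699 = 34036239 → 783705362/34036239
APPEND 13: p_6 = 13·783705362 + 39133807 = 10227303513, q_6 = 13·34036239 + 1699577 = 444170684 → 10227303513/444170684
APPEND 40: p_7 = 40·10227303513 + 783705362 = 409875845882, q_7 = 40·444170684 + 34036239 = 17800863599 → 409875845882/17800863599
APPEND 14: p_8 = 14·409875845882 + 10227303513 = 5748489145861, q_8 = 14·17800863599 + 444170684 = 249656261070 → 5748489145861/249656261070
APPEND 42: p_9 = 42·5748489145861 + 409875845882 = 241846419972044, q_9 = 42·249656261070 + 17800863599 = 10503363828539 → 241846419972044/10503363828539
APPEND 8: p_10 = 8·241846419972044 + 5748489145861 = 1940519848922213, q_10 = 8·10503363828539 + 249656261070 = 84276566889382 → 1940519848922213/84276566889382
APPEND 28: p_11 = 28·1940519848922213 + 241846419972044 = 54576402189794008, q_11 = 28·84276566889382 + 10503363828539 = 2370247236731235 → 54576402189794008/2370247236731235
APPEND 7: p_12 = 7·54576402189794008 + 1940519848922213 = 383975335177480269, q_12 = 7·2370247236731235 + 84276566889382 = 16676007224008027 → 383975335177480269/16676007224008027
APPEND 39: p_13 = 39·383975335177480269 + 54576402189794008 = 15029614474111524499, q_13 = 39·16676007224008027 + 2370247236731235 = 652734528973044288 → 15029614474111524499/652734528973044288
APPEND 34: p_14 = 34·15029614474111524499 + 383975335177480269 = 511390867454969313235, q_14 = 34·652734528973044288 + 16676007224008027 = 22209649992307513819 → 511390867454969313235/22209649992307513819
APPEND 37: p_15 = 37·511390867454969313235 + 15029614474111524499 = 18936491710307976114194, q_15 = 37·22209649992307513819 + 652734528973044288 = 822409784244351055591 → 18936491710307976114194/822409784244351055591
APPEND 19: p_16 = 19·18936491710307976114194 + 511390867454969313235 = 360304733363306515482921, q_16 = 19·822409784244351055591 + 22209649992307513819 = 15647995550634977570048 → 360304733363306515482921/15647995550634977570048
APPEND 8: p_17 = 8·360304733363306515482921 + 18936491710307976114194 = 2901374358616760099977562, q_17 = 8·15647995550634977570048 + 822409784244351055591 = 126006374189324171615975 → 2901374358616760099977562/126006374189324171615975
APPEND 40: p_18 = 40·2901374358616760099977562 + 360304733363306515482921 = 116415279078033710514585401, q_18 = 40·126006374189324171615975 + 15647995550634977570048 = 5055902963123601842209048 → 116415279078033710514585401/5055902963123601842209048

23/1
1029222/44699
39133807/1699577
409875845882/17800863599
241846419972044/10503363828539
1940519848922213/84276566889382
54576402189794008/2370247236731235
383975335177480269/16676007224008027
360304733363306515482921/15647995550634977570048
2901374358616760099977562/126006374189324171615975
116415279078033710514585401/5055902963123601842209048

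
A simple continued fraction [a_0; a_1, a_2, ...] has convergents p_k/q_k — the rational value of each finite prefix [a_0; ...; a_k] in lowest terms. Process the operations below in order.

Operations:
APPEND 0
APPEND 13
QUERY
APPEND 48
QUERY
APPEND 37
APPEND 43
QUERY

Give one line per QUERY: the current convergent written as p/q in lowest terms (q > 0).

APPEND 0: p_0 = 0·1 + 0 = 0, q_0 = 0·0 + 1 = 1 → 0/1
APPEND 13: p_1 = 13·0 + 1 = 1, q_1 = 13·1 + 0 = 13 → 1/13
APPEND 48: p_2 = 48·1 + 0 = 48, q_2 = 48·13 + 1 = 625 → 48/625
APPEND 37: p_3 = 37·48 + 1 = 1777, q_3 = 37·625 + 13 = 23138 → 1777/23138
APPEND 43: p_4 = 43·1777 + 48 = 76459, q_4 = 43·23138 + 625 = 995559 → 76459/995559

1/13
48/625
76459/995559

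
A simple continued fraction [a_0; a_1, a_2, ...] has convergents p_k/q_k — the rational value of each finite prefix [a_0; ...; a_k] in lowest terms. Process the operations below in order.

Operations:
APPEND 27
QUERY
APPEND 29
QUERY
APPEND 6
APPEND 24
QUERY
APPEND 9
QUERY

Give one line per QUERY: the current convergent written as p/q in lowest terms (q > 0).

APPEND 27: p_0 = 27·1 + 0 = 27, q_0 = 27·0 + 1 = 1 → 27/1
APPEND 29: p_1 = 29·27 + 1 = 784, q_1 = 29·1 + 0 = 29 → 784/29
APPEND 6: p_2 = 6·784 + 27 = 4731, q_2 = 6·29 + 1 = 175 → 4731/175
APPEND 24: p_3 = 24·4731 + 784 = 114328, q_3 = 24·175 + 29 = 4229 → 114328/4229
APPEND 9: p_4 = 9·114328 + 4731 = 1033683, q_4 = 9·4229 + 175 = 38236 → 1033683/38236

27/1
784/29
114328/4229
1033683/38236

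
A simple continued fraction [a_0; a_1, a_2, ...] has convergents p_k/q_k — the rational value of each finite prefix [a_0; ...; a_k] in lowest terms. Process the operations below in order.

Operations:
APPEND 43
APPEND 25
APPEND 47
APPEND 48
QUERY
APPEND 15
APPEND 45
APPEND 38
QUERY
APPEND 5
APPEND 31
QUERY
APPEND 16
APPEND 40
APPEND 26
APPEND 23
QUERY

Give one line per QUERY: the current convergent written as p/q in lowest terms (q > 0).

APPEND 43: p_0 = 43·1 + 0 = 43, q_0 = 43·0 + 1 = 1 → 43/1
APPEND 25: p_1 = 25·43 + 1 = 1076, q_1 = 25·1 + 0 = 25 → 1076/25
APPEND 47: p_2 = 47·1076 + 43 = 50615, q_2 = 47·25 + 1 = 1176 → 50615/1176
APPEND 48: p_3 = 48·50615 + 1076 = 2430596, q_3 = 48·1176 + 25 = 56473 → 2430596/56473
APPEND 15: p_4 = 15·2430596 + 50615 = 36509555, q_4 = 15·56473 + 1176 = 848271 → 36509555/848271
APPEND 45: p_5 = 45·36509555 + 2430596 = 1645360571, q_5 = 45·848271 + 56473 = 38228668 → 1645360571/38228668
APPEND 38: p_6 = 38·1645360571 + 36509555 = 62560211253, q_6 = 38·38228668 + 848271 = 1453537655 → 62560211253/1453537655
APPEND 5: p_7 = 5·62560211253 + 1645360571 = 314446416836, q_7 = 5·1453537655 + 38228668 = 7305916943 → 314446416836/7305916943
APPEND 31: p_8 = 31·314446416836 + 62560211253 = 9810399133169, q_8 = 31·7305916943 + 1453537655 = 227936962888 → 9810399133169/227936962888
APPEND 16: p_9 = 16·9810399133169 + 314446416836 = 157280832547540, q_9 = 16·227936962888 + 7305916943 = 3654297323151 → 157280832547540/3654297323151
APPEND 40: p_10 = 40·157280832547540 + 9810399133169 = 6301043701034769, q_10 = 40·3654297323151 + 227936962888 = 146399829888928 → 6301043701034769/146399829888928
APPEND 26: p_11 = 26·6301043701034769 + 157280832547540 = 163984417059451534, q_11 = 26·146399829888928 + 3654297323151 = 3810049874435279 → 163984417059451534/3810049874435279
APPEND 23: p_12 = 23·163984417059451534 + 6301043701034769 = 3777942636068420051, q_12 = 23·3810049874435279 + 146399829888928 = 87777546941900345 → 3777942636068420051/87777546941900345

2430596/56473
62560211253/1453537655
9810399133169/227936962888
3777942636068420051/87777546941900345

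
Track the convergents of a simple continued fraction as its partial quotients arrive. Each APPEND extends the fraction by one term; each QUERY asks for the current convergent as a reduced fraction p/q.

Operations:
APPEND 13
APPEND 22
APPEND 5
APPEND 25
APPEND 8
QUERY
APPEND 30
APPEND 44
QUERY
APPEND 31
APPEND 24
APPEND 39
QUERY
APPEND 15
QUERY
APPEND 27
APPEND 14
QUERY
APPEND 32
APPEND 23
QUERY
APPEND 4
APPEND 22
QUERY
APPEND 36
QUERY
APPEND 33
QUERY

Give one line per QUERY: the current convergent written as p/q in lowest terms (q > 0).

293344/22487
389112852/29828395
11326016501431/868223427329
170180348679573/13045589821978
64656916380578201/4956433670512268
47758089867395681883/3661012895585818421
4296089803629621438935/329327245192448132311
154852338917655563881526/11870583837487081050191
5114423274086263229529293/392058593882266122788614

APPEND 13: p_0 = 13·1 + 0 = 13, q_0 = 13·0 + 1 = 1 → 13/1
APPEND 22: p_1 = 22·13 + 1 = 287, q_1 = 22·1 + 0 = 22 → 287/22
APPEND 5: p_2 = 5·287 + 13 = 1448, q_2 = 5·22 + 1 = 111 → 1448/111
APPEND 25: p_3 = 25·1448 + 287 = 36487, q_3 = 25·111 + 22 = 2797 → 36487/2797
APPEND 8: p_4 = 8·36487 + 1448 = 293344, q_4 = 8·2797 + 111 = 22487 → 293344/22487
APPEND 30: p_5 = 30·293344 + 36487 = 8836807, q_5 = 30·22487 + 2797 = 677407 → 8836807/677407
APPEND 44: p_6 = 44·8836807 + 293344 = 389112852, q_6 = 44·677407 + 22487 = 29828395 → 389112852/29828395
APPEND 31: p_7 = 31·389112852 + 8836807 = 12071335219, q_7 = 31·29828395 + 677407 = 925357652 → 12071335219/925357652
APPEND 24: p_8 = 24·12071335219 + 389112852 = 290101158108, q_8 = 24·925357652 + 29828395 = 22238412043 → 290101158108/22238412043
APPEND 39: p_9 = 39·290101158108 + 12071335219 = 11326016501431, q_9 = 39·22238412043 + 925357652 = 868223427329 → 11326016501431/868223427329
APPEND 15: p_10 = 15·11326016501431 + 290101158108 = 170180348679573, q_10 = 15·868223427329 + 22238412043 = 13045589821978 → 170180348679573/13045589821978
APPEND 27: p_11 = 27·170180348679573 + 11326016501431 = 4606195430849902, q_11 = 27·13045589821978 + 868223427329 = 353099148620735 → 4606195430849902/353099148620735
APPEND 14: p_12 = 14·4606195430849902 + 170180348679573 = 64656916380578201, q_12 = 14·353099148620735 + 13045589821978 = 4956433670512268 → 64656916380578201/4956433670512268
APPEND 32: p_13 = 32·64656916380578201 + 4606195430849902 = 2073627519609352334, q_13 = 32·4956433670512268 + 353099148620735 = 158958976605013311 → 2073627519609352334/158958976605013311
APPEND 23: p_14 = 23·2073627519609352334 + 64656916380578201 = 47758089867395681883, q_14 = 23·158958976605013311 + 4956433670512268 = 3661012895585818421 → 47758089867395681883/3661012895585818421
APPEND 4: p_15 = 4·47758089867395681883 + 2073627519609352334 = 193105986989192079866, q_15 = 4·3661012895585818421 + 158958976605013311 = 14803010558948286995 → 193105986989192079866/14803010558948286995
APPEND 22: p_16 = 22·193105986989192079866 + 47758089867395681883 = 4296089803629621438935, q_16 = 22·14803010558948286995 + 3661012895585818421 = 329327245192448132311 → 4296089803629621438935/329327245192448132311
APPEND 36: p_17 = 36·4296089803629621438935 + 193105986989192079866 = 154852338917655563881526, q_17 = 36·329327245192448132311 + 14803010558948286995 = 11870583837487081050191 → 154852338917655563881526/11870583837487081050191
APPEND 33: p_18 = 33·154852338917655563881526 + 4296089803629621438935 = 5114423274086263229529293, q_18 = 33·11870583837487081050191 + 329327245192448132311 = 392058593882266122788614 → 5114423274086263229529293/392058593882266122788614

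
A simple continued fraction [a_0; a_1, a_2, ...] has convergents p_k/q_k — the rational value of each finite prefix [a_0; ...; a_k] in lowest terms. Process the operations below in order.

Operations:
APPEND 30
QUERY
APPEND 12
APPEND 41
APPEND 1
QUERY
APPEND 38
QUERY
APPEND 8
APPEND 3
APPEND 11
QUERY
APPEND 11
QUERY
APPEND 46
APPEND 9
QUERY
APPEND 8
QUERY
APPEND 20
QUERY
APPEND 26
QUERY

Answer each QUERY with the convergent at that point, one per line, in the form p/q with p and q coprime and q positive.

APPEND 30: p_0 = 30·1 + 0 = 30, q_0 = 30·0 + 1 = 1 → 30/1
APPEND 12: p_1 = 12·30 + 1 = 361, q_1 = 12·1 + 0 = 12 → 361/12
APPEND 41: p_2 = 41·361 + 30 = 14831, q_2 = 41·12 + 1 = 493 → 14831/493
APPEND 1: p_3 = 1·14831 + 361 = 15192, q_3 = 1·493 + 12 = 505 → 15192/505
APPEND 38: p_4 = 38·15192 + 14831 = 592127, q_4 = 38·505 + 493 = 19683 → 592127/19683
APPEND 8: p_5 = 8·592127 + 15192 = 4752208, q_5 = 8·19683 + 505 = 157969 → 4752208/157969
APPEND 3: p_6 = 3·4752208 + 592127 = 14848751, q_6 = 3·157969 + 19683 = 493590 → 14848751/493590
APPEND 11: p_7 = 11·14848751 + 4752208 = 168088469, q_7 = 11·493590 + 157969 = 5587459 → 168088469/5587459
APPEND 11: p_8 = 11·168088469 + 14848751 = 1863821910, q_8 = 11·5587459 + 493590 = 61955639 → 1863821910/61955639
APPEND 46: p_9 = 46·1863821910 + 168088469 = 85903896329, q_9 = 46·61955639 + 5587459 = 2855546853 → 85903896329/2855546853
APPEND 9: p_10 = 9·85903896329 + 1863821910 = 774998888871, q_10 = 9·2855546853 + 61955639 = 25761877316 → 774998888871/25761877316
APPEND 8: p_11 = 8·774998888871 + 85903896329 = 6285895007297, q_11 = 8·25761877316 + 2855546853 = 208950565381 → 6285895007297/208950565381
APPEND 20: p_12 = 20·6285895007297 + 774998888871 = 126492899034811, q_12 = 20·208950565381 + 25761877316 = 4204773184936 → 126492899034811/4204773184936
APPEND 26: p_13 = 26·126492899034811 + 6285895007297 = 3295101269912383, q_13 = 26·4204773184936 + 208950565381 = 109533053373717 → 3295101269912383/109533053373717

30/1
15192/505
592127/19683
168088469/5587459
1863821910/61955639
774998888871/25761877316
6285895007297/208950565381
126492899034811/4204773184936
3295101269912383/109533053373717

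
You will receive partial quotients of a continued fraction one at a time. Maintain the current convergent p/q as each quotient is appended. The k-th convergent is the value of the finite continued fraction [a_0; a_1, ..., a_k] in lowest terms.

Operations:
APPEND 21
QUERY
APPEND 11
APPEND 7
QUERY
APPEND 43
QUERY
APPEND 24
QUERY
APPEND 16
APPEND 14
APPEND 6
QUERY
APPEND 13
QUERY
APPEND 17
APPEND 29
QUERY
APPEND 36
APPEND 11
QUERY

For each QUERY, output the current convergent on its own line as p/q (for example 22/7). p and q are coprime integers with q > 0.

APPEND 21: p_0 = 21·1 + 0 = 21, q_0 = 21·0 + 1 = 1 → 21/1
APPEND 11: p_1 = 11·21 + 1 = 232, q_1 = 11·1 + 0 = 11 → 232/11
APPEND 7: p_2 = 7·232 + 21 = 1645, q_2 = 7·11 + 1 = 78 → 1645/78
APPEND 43: p_3 = 43·1645 + 232 = 70967, q_3 = 43·78 + 11 = 3365 → 70967/3365
APPEND 24: p_4 = 24·70967 + 1645 = 1704853, q_4 = 24·3365 + 78 = 80838 → 1704853/80838
APPEND 16: p_5 = 16·1704853 + 70967 = 27348615, q_5 = 16·80838 + 3365 = 1296773 → 27348615/1296773
APPEND 14: p_6 = 14·27348615 + 1704853 = 384585463, q_6 = 14·1296773 + 80838 = 18235660 → 384585463/18235660
APPEND 6: p_7 = 6·384585463 + 27348615 = 2334861393, q_7 = 6·18235660 + 1296773 = 110710733 → 2334861393/110710733
APPEND 13: p_8 = 13·2334861393 + 384585463 = 30737783572, q_8 = 13·110710733 + 18235660 = 1457475189 → 30737783572/1457475189
APPEND 17: p_9 = 17·30737783572 + 2334861393 = 524877182117, q_9 = 17·1457475189 + 110710733 = 24887788946 → 524877182117/24887788946
APPEND 29: p_10 = 29·524877182117 + 30737783572 = 15252176064965, q_10 = 29·24887788946 + 1457475189 = 723203354623 → 15252176064965/723203354623
APPEND 36: p_11 = 36·15252176064965 + 524877182117 = 549603215520857, q_11 = 36·723203354623 + 24887788946 = 26060208555374 → 549603215520857/26060208555374
APPEND 11: p_12 = 11·549603215520857 + 15252176064965 = 6060887546794392, q_12 = 11·26060208555374 + 723203354623 = 287385497463737 → 6060887546794392/287385497463737

21/1
1645/78
70967/3365
1704853/80838
2334861393/110710733
30737783572/1457475189
15252176064965/723203354623
6060887546794392/287385497463737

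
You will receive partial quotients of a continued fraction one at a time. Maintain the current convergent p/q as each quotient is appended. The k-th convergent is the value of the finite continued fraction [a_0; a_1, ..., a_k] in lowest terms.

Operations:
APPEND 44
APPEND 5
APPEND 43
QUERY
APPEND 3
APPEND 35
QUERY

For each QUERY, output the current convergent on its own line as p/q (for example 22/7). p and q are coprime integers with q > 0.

APPEND 44: p_0 = 44·1 + 0 = 44, q_0 = 44·0 + 1 = 1 → 44/1
APPEND 5: p_1 = 5·44 + 1 = 221, q_1 = 5·1 + 0 = 5 → 221/5
APPEND 43: p_2 = 43·221 + 44 = 9547, q_2 = 43·5 + 1 = 216 → 9547/216
APPEND 3: p_3 = 3·9547 + 221 = 28862, q_3 = 3·216 + 5 = 653 → 28862/653
APPEND 35: p_4 = 35·28862 + 9547 = 1019717, q_4 = 35·653 + 216 = 23071 → 1019717/23071

9547/216
1019717/23071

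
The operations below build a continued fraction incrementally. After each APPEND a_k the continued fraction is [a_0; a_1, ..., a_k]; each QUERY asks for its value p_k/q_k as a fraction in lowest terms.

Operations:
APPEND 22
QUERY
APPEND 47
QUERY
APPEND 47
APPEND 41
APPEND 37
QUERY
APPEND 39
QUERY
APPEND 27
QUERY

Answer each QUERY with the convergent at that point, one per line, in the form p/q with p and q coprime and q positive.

APPEND 22: p_0 = 22·1 + 0 = 22, q_0 = 22·0 + 1 = 1 → 22/1
APPEND 47: p_1 = 47·22 + 1 = 1035, q_1 = 47·1 + 0 = 47 → 1035/47
APPEND 47: p_2 = 47·1035 + 22 = 48667, q_2 = 47·47 + 1 = 2210 → 48667/2210
APPEND 41: p_3 = 41·48667 + 1035 = 1996382, q_3 = 41·2210 + 47 = 90657 → 1996382/90657
APPEND 37: p_4 = 37·1996382 + 48667 = 73914801, q_4 = 37·90657 + 2210 = 3356519 → 73914801/3356519
APPEND 39: p_5 = 39·73914801 + 1996382 = 2884673621, q_5 = 39·3356519 + 90657 = 130994898 → 2884673621/130994898
APPEND 27: p_6 = 27·2884673621 + 73914801 = 77960102568, q_6 = 27·130994898 + 3356519 = 3540218765 → 77960102568/3540218765

22/1
1035/47
73914801/3356519
2884673621/130994898
77960102568/3540218765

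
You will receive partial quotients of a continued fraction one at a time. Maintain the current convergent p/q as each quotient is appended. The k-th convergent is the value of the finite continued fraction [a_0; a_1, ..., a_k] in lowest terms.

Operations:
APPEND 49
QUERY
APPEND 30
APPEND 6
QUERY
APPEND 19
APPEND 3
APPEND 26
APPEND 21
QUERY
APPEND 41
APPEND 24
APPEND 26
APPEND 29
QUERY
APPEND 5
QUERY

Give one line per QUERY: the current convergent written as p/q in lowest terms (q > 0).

49/1
8875/181
287554177/5864485
214436821090694/4373302915833
1079568700356447/22017118707025

APPEND 49: p_0 = 49·1 + 0 = 49, q_0 = 49·0 + 1 = 1 → 49/1
APPEND 30: p_1 = 30·49 + 1 = 1471, q_1 = 30·1 + 0 = 30 → 1471/30
APPEND 6: p_2 = 6·1471 + 49 = 8875, q_2 = 6·30 + 1 = 181 → 8875/181
APPEND 19: p_3 = 19·8875 + 1471 = 170096, q_3 = 19·181 + 30 = 3469 → 170096/3469
APPEND 3: p_4 = 3·170096 + 8875 = 519163, q_4 = 3·3469 + 181 = 10588 → 519163/10588
APPEND 26: p_5 = 26·519163 + 170096 = 13668334, q_5 = 26·10588 + 3469 = 278757 → 13668334/278757
APPEND 21: p_6 = 21·13668334 + 519163 = 287554177, q_6 = 21·278757 + 10588 = 5864485 → 287554177/5864485
APPEND 41: p_7 = 41·287554177 + 13668334 = 11803389591, q_7 = 41·5864485 + 278757 = 240722642 → 11803389591/240722642
APPEND 24: p_8 = 24·11803389591 + 287554177 = 283568904361, q_8 = 24·240722642 + 5864485 = 5783207893 → 283568904361/5783207893
APPEND 26: p_9 = 26·283568904361 + 11803389591 = 7384594902977, q_9 = 26·5783207893 + 240722642 = 150604127860 → 7384594902977/150604127860
APPEND 29: p_10 = 29·7384594902977 + 283568904361 = 214436821090694, q_10 = 29·150604127860 + 5783207893 = 4373302915833 → 214436821090694/4373302915833
APPEND 5: p_11 = 5·214436821090694 + 7384594902977 = 1079568700356447, q_11 = 5·4373302915833 + 150604127860 = 22017118707025 → 1079568700356447/22017118707025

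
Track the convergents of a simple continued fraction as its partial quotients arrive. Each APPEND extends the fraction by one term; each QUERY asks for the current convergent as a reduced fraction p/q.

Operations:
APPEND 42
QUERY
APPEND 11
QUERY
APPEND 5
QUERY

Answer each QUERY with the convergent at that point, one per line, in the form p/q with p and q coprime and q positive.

APPEND 42: p_0 = 42·1 + 0 = 42, q_0 = 42·0 + 1 = 1 → 42/1
APPEND 11: p_1 = 11·42 + 1 = 463, q_1 = 11·1 + 0 = 11 → 463/11
APPEND 5: p_2 = 5·463 + 42 = 2357, q_2 = 5·11 + 1 = 56 → 2357/56

42/1
463/11
2357/56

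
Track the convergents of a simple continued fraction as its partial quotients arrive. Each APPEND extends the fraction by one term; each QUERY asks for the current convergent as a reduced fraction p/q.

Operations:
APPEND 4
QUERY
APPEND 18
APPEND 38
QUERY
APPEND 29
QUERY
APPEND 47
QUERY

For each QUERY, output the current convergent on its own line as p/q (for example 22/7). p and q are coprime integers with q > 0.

4/1
2778/685
80635/19883
3792623/935186

APPEND 4: p_0 = 4·1 + 0 = 4, q_0 = 4·0 + 1 = 1 → 4/1
APPEND 18: p_1 = 18·4 + 1 = 73, q_1 = 18·1 + 0 = 18 → 73/18
APPEND 38: p_2 = 38·73 + 4 = 2778, q_2 = 38·18 + 1 = 685 → 2778/685
APPEND 29: p_3 = 29·2778 + 73 = 80635, q_3 = 29·685 + 18 = 19883 → 80635/19883
APPEND 47: p_4 = 47·80635 + 2778 = 3792623, q_4 = 47·19883 + 685 = 935186 → 3792623/935186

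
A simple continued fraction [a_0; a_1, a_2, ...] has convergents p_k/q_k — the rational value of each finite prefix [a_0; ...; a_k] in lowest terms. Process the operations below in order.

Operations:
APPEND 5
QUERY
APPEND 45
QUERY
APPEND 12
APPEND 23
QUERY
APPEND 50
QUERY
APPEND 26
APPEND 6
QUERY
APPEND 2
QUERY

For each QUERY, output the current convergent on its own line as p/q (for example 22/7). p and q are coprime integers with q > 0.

APPEND 5: p_0 = 5·1 + 0 = 5, q_0 = 5·0 + 1 = 1 → 5/1
APPEND 45: p_1 = 45·5 + 1 = 226, q_1 = 45·1 + 0 = 45 → 226/45
APPEND 12: p_2 = 12·226 + 5 = 2717, q_2 = 12·45 + 1 = 541 → 2717/541
APPEND 23: p_3 = 23·2717 + 226 = 62717, q_3 = 23·541 + 45 = 12488 → 62717/12488
APPEND 50: p_4 = 50·62717 + 2717 = 3138567, q_4 = 50·12488 + 541 = 624941 → 3138567/624941
APPEND 26: p_5 = 26·3138567 + 62717 = 81665459, q_5 = 26·624941 + 12488 = 16260954 → 81665459/16260954
APPEND 6: p_6 = 6·81665459 + 3138567 = 493131321, q_6 = 6·16260954 + 624941 = 98190665 → 493131321/98190665
APPEND 2: p_7 = 2·493131321 + 81665459 = 1067928101, q_7 = 2·98190665 + 16260954 = 212642284 → 1067928101/212642284

5/1
226/45
62717/12488
3138567/624941
493131321/98190665
1067928101/212642284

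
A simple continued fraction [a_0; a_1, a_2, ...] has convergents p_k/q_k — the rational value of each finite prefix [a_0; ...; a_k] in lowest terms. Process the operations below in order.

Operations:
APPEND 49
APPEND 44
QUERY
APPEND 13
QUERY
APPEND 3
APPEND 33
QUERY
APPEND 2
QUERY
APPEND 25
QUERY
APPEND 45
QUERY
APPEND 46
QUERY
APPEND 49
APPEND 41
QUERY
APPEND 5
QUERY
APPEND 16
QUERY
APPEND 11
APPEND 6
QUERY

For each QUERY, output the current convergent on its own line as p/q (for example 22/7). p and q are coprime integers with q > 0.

2157/44
28090/573
2880181/58752
5846789/119267
149049906/3040427
6713092559/136938482
308951307620/6302210599
621267365111119/12673057781752
3121482152721534/63674234166593
50564981808655663/1031460804447240
3406582674096258625/69489919302964638

APPEND 49: p_0 = 49·1 + 0 = 49, q_0 = 49·0 + 1 = 1 → 49/1
APPEND 44: p_1 = 44·49 + 1 = 2157, q_1 = 44·1 + 0 = 44 → 2157/44
APPEND 13: p_2 = 13·2157 + 49 = 28090, q_2 = 13·44 + 1 = 573 → 28090/573
APPEND 3: p_3 = 3·28090 + 2157 = 86427, q_3 = 3·573 + 44 = 1763 → 86427/1763
APPEND 33: p_4 = 33·86427 + 28090 = 2880181, q_4 = 33·1763 + 573 = 58752 → 2880181/58752
APPEND 2: p_5 = 2·2880181 + 86427 = 5846789, q_5 = 2·58752 + 1763 = 119267 → 5846789/119267
APPEND 25: p_6 = 25·5846789 + 2880181 = 149049906, q_6 = 25·119267 + 58752 = 3040427 → 149049906/3040427
APPEND 45: p_7 = 45·149049906 + 5846789 = 6713092559, q_7 = 45·3040427 + 119267 = 136938482 → 6713092559/136938482
APPEND 46: p_8 = 46·6713092559 + 149049906 = 308951307620, q_8 = 46·136938482 + 3040427 = 6302210599 → 308951307620/6302210599
APPEND 49: p_9 = 49·308951307620 + 6713092559 = 15145327165939, q_9 = 49·6302210599 + 136938482 = 308945257833 → 15145327165939/308945257833
APPEND 41: p_10 = 41·15145327165939 + 308951307620 = 621267365111119, q_10 = 41·308945257833 + 6302210599 = 12673057781752 → 621267365111119/12673057781752
APPEND 5: p_11 = 5·621267365111119 + 15145327165939 = 3121482152721534, q_11 = 5·12673057781752 + 308945257833 = 63674234166593 → 3121482152721534/63674234166593
APPEND 16: p_12 = 16·3121482152721534 + 621267365111119 = 50564981808655663, q_12 = 16·63674234166593 + 12673057781752 = 1031460804447240 → 50564981808655663/1031460804447240
APPEND 11: p_13 = 11·50564981808655663 + 3121482152721534 = 559336282047933827, q_13 = 11·1031460804447240 + 63674234166593 = 11409743083086233 → 559336282047933827/11409743083086233
APPEND 6: p_14 = 6·559336282047933827 + 50564981808655663 = 3406582674096258625, q_14 = 6·11409743083086233 + 1031460804447240 = 69489919302964638 → 3406582674096258625/69489919302964638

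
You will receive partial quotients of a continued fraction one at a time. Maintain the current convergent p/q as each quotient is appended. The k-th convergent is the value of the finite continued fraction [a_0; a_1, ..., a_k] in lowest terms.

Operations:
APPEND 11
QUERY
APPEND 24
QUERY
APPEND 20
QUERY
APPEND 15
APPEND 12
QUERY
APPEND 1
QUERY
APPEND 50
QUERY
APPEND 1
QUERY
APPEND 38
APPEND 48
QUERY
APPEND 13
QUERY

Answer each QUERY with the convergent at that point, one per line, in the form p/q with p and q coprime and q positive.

APPEND 11: p_0 = 11·1 + 0 = 11, q_0 = 11·0 + 1 = 1 → 11/1
APPEND 24: p_1 = 24·11 + 1 = 265, q_1 = 24·1 + 0 = 24 → 265/24
APPEND 20: p_2 = 20·265 + 11 = 5311, q_2 = 20·24 + 1 = 481 → 5311/481
APPEND 15: p_3 = 15·5311 + 265 = 79930, q_3 = 15·481 + 24 = 7239 → 79930/7239
APPEND 12: p_4 = 12·79930 + 5311 = 964471, q_4 = 12·7239 + 481 = 87349 → 964471/87349
APPEND 1: p_5 = 1·964471 + 79930 = 1044401, q_5 = 1·87349 + 7239 = 94588 → 1044401/94588
APPEND 50: p_6 = 50·1044401 + 964471 = 53184521, q_6 = 50·94588 + 87349 = 4816749 → 53184521/4816749
APPEND 1: p_7 = 1·53184521 + 1044401 = 54228922, q_7 = 1·4816749 + 94588 = 4911337 → 54228922/4911337
APPEND 38: p_8 = 38·54228922 + 53184521 = 2113883557, q_8 = 38·4911337 + 4816749 = 191447555 → 2113883557/191447555
APPEND 48: p_9 = 48·2113883557 + 54228922 = 101520639658, q_9 = 48·191447555 + 4911337 = 9194393977 → 101520639658/9194393977
APPEND 13: p_10 = 13·101520639658 + 2113883557 = 1321882199111, q_10 = 13·9194393977 + 191447555 = 119718569256 → 1321882199111/119718569256

11/1
265/24
5311/481
964471/87349
1044401/94588
53184521/4816749
54228922/4911337
101520639658/9194393977
1321882199111/119718569256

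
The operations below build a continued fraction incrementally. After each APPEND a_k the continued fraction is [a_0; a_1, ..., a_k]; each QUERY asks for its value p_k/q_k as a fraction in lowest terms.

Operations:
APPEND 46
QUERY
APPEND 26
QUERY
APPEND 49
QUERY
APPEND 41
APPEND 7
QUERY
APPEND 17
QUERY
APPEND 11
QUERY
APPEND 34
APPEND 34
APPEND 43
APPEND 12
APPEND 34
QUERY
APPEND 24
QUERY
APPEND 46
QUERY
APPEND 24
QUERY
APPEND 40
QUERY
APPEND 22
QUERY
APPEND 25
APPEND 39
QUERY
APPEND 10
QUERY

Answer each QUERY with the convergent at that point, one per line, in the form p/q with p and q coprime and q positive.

46/1
1197/26
58699/1275
16913691/367382
289940603/6297795
3206260324/69643127
65586035052966941/1424593173058966
1575989135012372302/34232033705659513
72561086245622092833/1576098143633396564
1743042059029942600294/37860587480907177049
69794243447443326104593/1515999597379920478524
1537216397902783116901340/33389851729839157704577
1503045179847566611813786967/32647619272620834818329588
15068952002666683139386507763/327312455019051707046388829

APPEND 46: p_0 = 46·1 + 0 = 46, q_0 = 46·0 + 1 = 1 → 46/1
APPEND 26: p_1 = 26·46 + 1 = 1197, q_1 = 26·1 + 0 = 26 → 1197/26
APPEND 49: p_2 = 49·1197 + 46 = 58699, q_2 = 49·26 + 1 = 1275 → 58699/1275
APPEND 41: p_3 = 41·58699 + 1197 = 2407856, q_3 = 41·1275 + 26 = 52301 → 2407856/52301
APPEND 7: p_4 = 7·2407856 + 58699 = 16913691, q_4 = 7·52301 + 1275 = 367382 → 16913691/367382
APPEND 17: p_5 = 17·16913691 + 2407856 = 289940603, q_5 = 17·367382 + 52301 = 6297795 → 289940603/6297795
APPEND 11: p_6 = 11·289940603 + 16913691 = 3206260324, q_6 = 11·6297795 + 367382 = 69643127 → 3206260324/69643127
APPEND 34: p_7 = 34·3206260324 + 289940603 = 109302791619, q_7 = 34·69643127 + 6297795 = 2374164113 → 109302791619/2374164113
APPEND 34: p_8 = 34·109302791619 + 3206260324 = 3719501175370, q_8 = 34·2374164113 + 69643127 = 80791222969 → 3719501175370/80791222969
APPEND 43: p_9 = 43·3719501175370 + 109302791619 = 160047853332529, q_9 = 43·80791222969 + 2374164113 = 3476396751780 → 160047853332529/3476396751780
APPEND 12: p_10 = 12·160047853332529 + 3719501175370 = 1924293741165718, q_10 = 12·3476396751780 + 80791222969 = 41797552244329 → 1924293741165718/41797552244329
APPEND 34: p_11 = 34·1924293741165718 + 160047853332529 = 65586035052966941, q_11 = 34·41797552244329 + 3476396751780 = 1424593173058966 → 65586035052966941/1424593173058966
APPEND 24: p_12 = 24·65586035052966941 + 1924293741165718 = 1575989135012372302, q_12 = 24·1424593173058966 + 41797552244329 = 34232033705659513 → 1575989135012372302/34232033705659513
APPEND 46: p_13 = 46·1575989135012372302 + 65586035052966941 = 72561086245622092833, q_13 = 46·34232033705659513 + 1424593173058966 = 1576098143633396564 → 72561086245622092833/1576098143633396564
APPEND 24: p_14 = 24·72561086245622092833 + 1575989135012372302 = 1743042059029942600294, q_14 = 24·1576098143633396564 + 34232033705659513 = 37860587480907177049 → 1743042059029942600294/37860587480907177049
APPEND 40: p_15 = 40·1743042059029942600294 + 72561086245622092833 = 69794243447443326104593, q_15 = 40·37860587480907177049 + 1576098143633396564 = 1515999597379920478524 → 69794243447443326104593/1515999597379920478524
APPEND 22: p_16 = 22·69794243447443326104593 + 1743042059029942600294 = 1537216397902783116901340, q_16 = 22·1515999597379920478524 + 37860587480907177049 = 33389851729839157704577 → 1537216397902783116901340/33389851729839157704577
APPEND 25: p_17 = 25·1537216397902783116901340 + 69794243447443326104593 = 38500204191017021248638093, q_17 = 25·33389851729839157704577 + 1515999597379920478524 = 836262292843358863092949 → 38500204191017021248638093/836262292843358863092949
APPEND 39: p_18 = 39·38500204191017021248638093 + 1537216397902783116901340 = 1503045179847566611813786967, q_18 = 39·836262292843358863092949 + 33389851729839157704577 = 32647619272620834818329588 → 1503045179847566611813786967/32647619272620834818329588
APPEND 10: p_19 = 10·1503045179847566611813786967 + 38500204191017021248638093 = 15068952002666683139386507763, q_19 = 10·32647619272620834818329588 + 836262292843358863092949 = 327312455019051707046388829 → 15068952002666683139386507763/327312455019051707046388829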